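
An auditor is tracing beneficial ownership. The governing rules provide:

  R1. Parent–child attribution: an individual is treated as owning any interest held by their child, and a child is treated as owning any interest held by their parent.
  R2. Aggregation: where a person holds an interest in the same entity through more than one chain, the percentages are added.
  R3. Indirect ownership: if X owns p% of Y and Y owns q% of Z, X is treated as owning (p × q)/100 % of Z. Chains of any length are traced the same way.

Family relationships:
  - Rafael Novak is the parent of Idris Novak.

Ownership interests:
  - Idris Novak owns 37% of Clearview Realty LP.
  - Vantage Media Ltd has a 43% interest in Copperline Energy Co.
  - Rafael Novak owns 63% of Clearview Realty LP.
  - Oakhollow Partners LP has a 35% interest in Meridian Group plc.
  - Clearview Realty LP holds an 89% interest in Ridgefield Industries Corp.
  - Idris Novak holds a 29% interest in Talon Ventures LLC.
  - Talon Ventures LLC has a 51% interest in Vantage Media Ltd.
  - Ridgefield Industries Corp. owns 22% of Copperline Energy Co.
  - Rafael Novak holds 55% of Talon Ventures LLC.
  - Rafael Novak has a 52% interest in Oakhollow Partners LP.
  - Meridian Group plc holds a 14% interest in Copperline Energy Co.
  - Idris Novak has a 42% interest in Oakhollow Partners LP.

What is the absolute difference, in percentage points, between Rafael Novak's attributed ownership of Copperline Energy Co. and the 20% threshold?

22.6072

By parent–child attribution (R1), Rafael Novak is treated as also owning Idris Novak's interest in Clearview Realty LP, giving 63% + 37% = 100%.
By parent–child attribution (R1), Rafael Novak is treated as also owning Idris Novak's interest in Talon Ventures LLC, giving 55% + 29% = 84%.
By parent–child attribution (R1), Rafael Novak is treated as also owning Idris Novak's interest in Oakhollow Partners LP, giving 52% + 42% = 94%.
Chain via Clearview Realty LP → Ridgefield Industries Corp. (R3): 100% × 89% × 22% = 19.58% of Copperline Energy Co.
Chain via Talon Ventures LLC → Vantage Media Ltd (R3): 84% × 51% × 43% = 18.4212% of Copperline Energy Co.
Chain via Oakhollow Partners LP → Meridian Group plc (R3): 94% × 35% × 14% = 4.606% of Copperline Energy Co.
Aggregating (R2): 19.58% + 18.4212% + 4.606% = 42.6072%.
42.6072% exceeds the 20% threshold by 22.6072 percentage points.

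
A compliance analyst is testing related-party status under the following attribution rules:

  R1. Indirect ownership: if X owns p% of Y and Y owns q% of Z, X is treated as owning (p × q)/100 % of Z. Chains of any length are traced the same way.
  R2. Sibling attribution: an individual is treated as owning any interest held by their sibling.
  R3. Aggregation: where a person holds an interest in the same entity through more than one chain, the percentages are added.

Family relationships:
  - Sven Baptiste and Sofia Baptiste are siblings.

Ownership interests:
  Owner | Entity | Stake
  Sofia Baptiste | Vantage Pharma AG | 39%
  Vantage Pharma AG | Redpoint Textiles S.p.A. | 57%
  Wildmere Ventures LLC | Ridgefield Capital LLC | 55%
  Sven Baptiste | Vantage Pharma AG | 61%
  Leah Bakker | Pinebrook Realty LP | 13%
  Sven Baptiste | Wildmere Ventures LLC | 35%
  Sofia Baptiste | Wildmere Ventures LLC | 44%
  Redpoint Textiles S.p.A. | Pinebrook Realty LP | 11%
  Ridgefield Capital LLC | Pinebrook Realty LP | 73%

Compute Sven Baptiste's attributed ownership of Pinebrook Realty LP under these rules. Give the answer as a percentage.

By sibling attribution (R2), Sven Baptiste is treated as also owning Sofia Baptiste's interest in Wildmere Ventures LLC, giving 35% + 44% = 79%.
By sibling attribution (R2), Sven Baptiste is treated as also owning Sofia Baptiste's interest in Vantage Pharma AG, giving 61% + 39% = 100%.
Chain via Wildmere Ventures LLC → Ridgefield Capital LLC (R1): 79% × 55% × 73% = 31.7185% of Pinebrook Realty LP.
Chain via Vantage Pharma AG → Redpoint Textiles S.p.A. (R1): 100% × 57% × 11% = 6.27% of Pinebrook Realty LP.
Aggregating (R3): 31.7185% + 6.27% = 37.9885%.

37.9885%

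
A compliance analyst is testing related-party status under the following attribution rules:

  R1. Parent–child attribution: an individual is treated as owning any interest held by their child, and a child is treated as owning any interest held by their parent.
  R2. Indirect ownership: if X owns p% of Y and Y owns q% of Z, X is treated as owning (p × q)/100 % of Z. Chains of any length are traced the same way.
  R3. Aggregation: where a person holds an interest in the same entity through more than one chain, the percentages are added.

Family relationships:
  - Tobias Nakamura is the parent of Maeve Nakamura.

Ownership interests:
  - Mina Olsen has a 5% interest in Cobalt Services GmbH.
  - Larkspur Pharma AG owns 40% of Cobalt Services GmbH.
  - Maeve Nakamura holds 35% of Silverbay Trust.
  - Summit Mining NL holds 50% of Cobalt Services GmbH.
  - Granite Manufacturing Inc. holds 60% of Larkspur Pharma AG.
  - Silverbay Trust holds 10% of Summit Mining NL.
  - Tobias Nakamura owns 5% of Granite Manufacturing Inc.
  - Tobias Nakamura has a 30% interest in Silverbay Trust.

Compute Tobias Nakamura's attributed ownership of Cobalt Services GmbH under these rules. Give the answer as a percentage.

By parent–child attribution (R1), Tobias Nakamura is treated as also owning Maeve Nakamura's interest in Silverbay Trust, giving 30% + 35% = 65%.
Chain via Silverbay Trust → Summit Mining NL (R2): 65% × 10% × 50% = 3.25% of Cobalt Services GmbH.
Chain via Granite Manufacturing Inc. → Larkspur Pharma AG (R2): 5% × 60% × 40% = 1.2% of Cobalt Services GmbH.
Aggregating (R3): 3.25% + 1.2% = 4.45%.

4.45%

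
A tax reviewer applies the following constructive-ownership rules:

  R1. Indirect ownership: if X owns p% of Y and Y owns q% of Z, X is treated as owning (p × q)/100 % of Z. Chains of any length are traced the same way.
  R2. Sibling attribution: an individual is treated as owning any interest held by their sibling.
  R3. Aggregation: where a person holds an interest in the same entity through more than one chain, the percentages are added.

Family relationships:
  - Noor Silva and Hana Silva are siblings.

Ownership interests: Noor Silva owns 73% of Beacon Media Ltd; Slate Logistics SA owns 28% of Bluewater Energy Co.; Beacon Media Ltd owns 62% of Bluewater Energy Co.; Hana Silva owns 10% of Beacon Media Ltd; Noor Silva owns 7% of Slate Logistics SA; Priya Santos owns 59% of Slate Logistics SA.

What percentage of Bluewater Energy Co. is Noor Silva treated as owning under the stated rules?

53.42%

By sibling attribution (R2), Noor Silva is treated as also owning Hana Silva's interest in Beacon Media Ltd, giving 73% + 10% = 83%.
Chain via Slate Logistics SA (R1): 7% × 28% = 1.96% of Bluewater Energy Co.
Chain via Beacon Media Ltd (R1): 83% × 62% = 51.46% of Bluewater Energy Co.
Aggregating (R3): 1.96% + 51.46% = 53.42%.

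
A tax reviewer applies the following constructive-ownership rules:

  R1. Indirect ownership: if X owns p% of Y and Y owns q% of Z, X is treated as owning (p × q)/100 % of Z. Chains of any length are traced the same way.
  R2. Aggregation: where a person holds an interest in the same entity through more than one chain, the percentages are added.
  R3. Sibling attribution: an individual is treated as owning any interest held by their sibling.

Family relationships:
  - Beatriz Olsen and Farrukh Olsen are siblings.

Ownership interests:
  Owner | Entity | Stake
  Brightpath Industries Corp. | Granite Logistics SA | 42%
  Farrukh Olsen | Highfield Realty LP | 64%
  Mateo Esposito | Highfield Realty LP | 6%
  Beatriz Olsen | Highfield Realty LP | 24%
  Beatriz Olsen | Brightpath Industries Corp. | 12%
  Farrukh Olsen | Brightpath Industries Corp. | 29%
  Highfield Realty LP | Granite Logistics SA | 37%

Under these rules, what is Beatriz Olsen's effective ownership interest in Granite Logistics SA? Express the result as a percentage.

49.78%

By sibling attribution (R3), Beatriz Olsen is treated as also owning Farrukh Olsen's interest in Highfield Realty LP, giving 24% + 64% = 88%.
By sibling attribution (R3), Beatriz Olsen is treated as also owning Farrukh Olsen's interest in Brightpath Industries Corp, giving 12% + 29% = 41%.
Chain via Highfield Realty LP (R1): 88% × 37% = 32.56% of Granite Logistics SA.
Chain via Brightpath Industries Corp. (R1): 41% × 42% = 17.22% of Granite Logistics SA.
Aggregating (R2): 32.56% + 17.22% = 49.78%.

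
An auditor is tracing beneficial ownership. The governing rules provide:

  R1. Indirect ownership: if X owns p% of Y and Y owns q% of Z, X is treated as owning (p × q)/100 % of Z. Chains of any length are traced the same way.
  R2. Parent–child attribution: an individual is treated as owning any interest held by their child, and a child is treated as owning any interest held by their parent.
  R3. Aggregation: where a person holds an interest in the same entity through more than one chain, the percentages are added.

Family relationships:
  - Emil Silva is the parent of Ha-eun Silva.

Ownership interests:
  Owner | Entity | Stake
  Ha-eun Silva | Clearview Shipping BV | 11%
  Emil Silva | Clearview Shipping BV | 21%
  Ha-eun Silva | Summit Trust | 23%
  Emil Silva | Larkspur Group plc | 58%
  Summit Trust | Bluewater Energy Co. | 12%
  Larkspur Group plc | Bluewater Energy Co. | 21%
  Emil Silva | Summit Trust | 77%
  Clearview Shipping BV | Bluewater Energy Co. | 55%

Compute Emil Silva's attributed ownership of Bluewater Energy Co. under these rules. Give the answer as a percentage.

41.78%

By parent–child attribution (R2), Emil Silva is treated as also owning Ha-eun Silva's interest in Summit Trust, giving 77% + 23% = 100%.
By parent–child attribution (R2), Emil Silva is treated as also owning Ha-eun Silva's interest in Clearview Shipping BV, giving 21% + 11% = 32%.
Chain via Larkspur Group plc (R1): 58% × 21% = 12.18% of Bluewater Energy Co.
Chain via Summit Trust (R1): 100% × 12% = 12% of Bluewater Energy Co.
Chain via Clearview Shipping BV (R1): 32% × 55% = 17.6% of Bluewater Energy Co.
Aggregating (R3): 12.18% + 12% + 17.6% = 41.78%.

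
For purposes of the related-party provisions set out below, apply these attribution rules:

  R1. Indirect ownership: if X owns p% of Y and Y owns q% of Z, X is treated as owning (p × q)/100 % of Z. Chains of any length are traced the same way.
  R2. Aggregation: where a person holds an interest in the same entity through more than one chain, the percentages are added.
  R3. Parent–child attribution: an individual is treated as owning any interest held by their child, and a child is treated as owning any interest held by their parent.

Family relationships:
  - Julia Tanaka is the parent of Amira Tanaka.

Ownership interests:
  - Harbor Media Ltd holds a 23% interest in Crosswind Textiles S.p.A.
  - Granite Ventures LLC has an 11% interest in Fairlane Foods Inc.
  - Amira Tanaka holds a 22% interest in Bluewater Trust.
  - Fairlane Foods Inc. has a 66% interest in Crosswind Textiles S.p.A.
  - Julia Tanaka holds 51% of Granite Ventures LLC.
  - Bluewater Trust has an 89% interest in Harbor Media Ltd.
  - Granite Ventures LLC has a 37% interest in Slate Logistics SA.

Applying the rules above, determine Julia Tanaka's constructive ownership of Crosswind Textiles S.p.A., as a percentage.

By parent–child attribution (R3), Julia Tanaka is treated as owning Amira Tanaka's 22% interest in Bluewater Trust.
Chain via Granite Ventures LLC → Fairlane Foods Inc. (R1): 51% × 11% × 66% = 3.7026% of Crosswind Textiles S.p.A.
Chain via Bluewater Trust → Harbor Media Ltd (R1): 22% × 89% × 23% = 4.5034% of Crosswind Textiles S.p.A.
Aggregating (R2): 3.7026% + 4.5034% = 8.206%.

8.206%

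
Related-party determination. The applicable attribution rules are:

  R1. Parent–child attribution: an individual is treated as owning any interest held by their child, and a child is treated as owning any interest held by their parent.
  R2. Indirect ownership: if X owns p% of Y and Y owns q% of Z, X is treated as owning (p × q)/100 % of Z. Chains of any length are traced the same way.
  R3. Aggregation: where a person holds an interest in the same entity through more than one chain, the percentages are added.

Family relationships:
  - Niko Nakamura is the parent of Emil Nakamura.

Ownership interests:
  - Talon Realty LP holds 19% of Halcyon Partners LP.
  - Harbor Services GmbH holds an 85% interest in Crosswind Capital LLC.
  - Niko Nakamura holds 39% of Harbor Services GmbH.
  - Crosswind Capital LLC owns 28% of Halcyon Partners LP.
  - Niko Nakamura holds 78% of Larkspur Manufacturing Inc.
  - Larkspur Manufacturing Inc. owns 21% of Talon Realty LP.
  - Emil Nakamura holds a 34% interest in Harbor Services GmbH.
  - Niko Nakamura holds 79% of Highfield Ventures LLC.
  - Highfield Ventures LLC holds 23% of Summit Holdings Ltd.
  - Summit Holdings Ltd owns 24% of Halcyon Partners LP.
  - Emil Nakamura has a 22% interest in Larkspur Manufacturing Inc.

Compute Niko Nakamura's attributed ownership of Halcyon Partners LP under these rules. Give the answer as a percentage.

25.7248%

By parent–child attribution (R1), Niko Nakamura is treated as also owning Emil Nakamura's interest in Larkspur Manufacturing Inc, giving 78% + 22% = 100%.
By parent–child attribution (R1), Niko Nakamura is treated as also owning Emil Nakamura's interest in Harbor Services GmbH, giving 39% + 34% = 73%.
Chain via Highfield Ventures LLC → Summit Holdings Ltd (R2): 79% × 23% × 24% = 4.3608% of Halcyon Partners LP.
Chain via Larkspur Manufacturing Inc. → Talon Realty LP (R2): 100% × 21% × 19% = 3.99% of Halcyon Partners LP.
Chain via Harbor Services GmbH → Crosswind Capital LLC (R2): 73% × 85% × 28% = 17.374% of Halcyon Partners LP.
Aggregating (R3): 4.3608% + 3.99% + 17.374% = 25.7248%.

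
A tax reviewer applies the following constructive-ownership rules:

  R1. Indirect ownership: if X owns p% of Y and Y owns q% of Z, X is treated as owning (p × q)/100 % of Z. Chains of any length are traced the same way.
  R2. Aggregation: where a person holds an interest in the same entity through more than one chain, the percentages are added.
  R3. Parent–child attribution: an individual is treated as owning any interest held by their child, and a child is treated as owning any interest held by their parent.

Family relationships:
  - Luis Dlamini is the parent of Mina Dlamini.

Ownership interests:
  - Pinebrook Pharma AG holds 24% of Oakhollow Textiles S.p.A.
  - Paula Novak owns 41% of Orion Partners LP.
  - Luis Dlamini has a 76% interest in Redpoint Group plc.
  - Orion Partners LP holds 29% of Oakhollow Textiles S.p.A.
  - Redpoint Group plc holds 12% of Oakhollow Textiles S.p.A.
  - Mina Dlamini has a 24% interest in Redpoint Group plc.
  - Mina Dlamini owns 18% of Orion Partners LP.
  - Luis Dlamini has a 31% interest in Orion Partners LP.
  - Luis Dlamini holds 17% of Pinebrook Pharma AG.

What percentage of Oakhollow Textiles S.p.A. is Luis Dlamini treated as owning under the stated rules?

30.29%

By parent–child attribution (R3), Luis Dlamini is treated as also owning Mina Dlamini's interest in Redpoint Group plc, giving 76% + 24% = 100%.
By parent–child attribution (R3), Luis Dlamini is treated as also owning Mina Dlamini's interest in Orion Partners LP, giving 31% + 18% = 49%.
Chain via Redpoint Group plc (R1): 100% × 12% = 12% of Oakhollow Textiles S.p.A.
Chain via Pinebrook Pharma AG (R1): 17% × 24% = 4.08% of Oakhollow Textiles S.p.A.
Chain via Orion Partners LP (R1): 49% × 29% = 14.21% of Oakhollow Textiles S.p.A.
Aggregating (R2): 12% + 4.08% + 14.21% = 30.29%.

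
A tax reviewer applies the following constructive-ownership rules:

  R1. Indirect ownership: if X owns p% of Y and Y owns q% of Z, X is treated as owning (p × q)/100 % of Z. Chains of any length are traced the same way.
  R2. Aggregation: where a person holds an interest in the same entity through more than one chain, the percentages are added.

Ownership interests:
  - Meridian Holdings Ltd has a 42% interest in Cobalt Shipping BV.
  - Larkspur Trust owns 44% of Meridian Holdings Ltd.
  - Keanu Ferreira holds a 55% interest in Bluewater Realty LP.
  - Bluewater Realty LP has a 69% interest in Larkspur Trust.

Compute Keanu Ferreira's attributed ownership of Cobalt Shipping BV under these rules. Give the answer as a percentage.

Chain via Bluewater Realty LP → Larkspur Trust → Meridian Holdings Ltd (R1): 55% × 69% × 44% × 42% = 7.01316% of Cobalt Shipping BV.

7.01316%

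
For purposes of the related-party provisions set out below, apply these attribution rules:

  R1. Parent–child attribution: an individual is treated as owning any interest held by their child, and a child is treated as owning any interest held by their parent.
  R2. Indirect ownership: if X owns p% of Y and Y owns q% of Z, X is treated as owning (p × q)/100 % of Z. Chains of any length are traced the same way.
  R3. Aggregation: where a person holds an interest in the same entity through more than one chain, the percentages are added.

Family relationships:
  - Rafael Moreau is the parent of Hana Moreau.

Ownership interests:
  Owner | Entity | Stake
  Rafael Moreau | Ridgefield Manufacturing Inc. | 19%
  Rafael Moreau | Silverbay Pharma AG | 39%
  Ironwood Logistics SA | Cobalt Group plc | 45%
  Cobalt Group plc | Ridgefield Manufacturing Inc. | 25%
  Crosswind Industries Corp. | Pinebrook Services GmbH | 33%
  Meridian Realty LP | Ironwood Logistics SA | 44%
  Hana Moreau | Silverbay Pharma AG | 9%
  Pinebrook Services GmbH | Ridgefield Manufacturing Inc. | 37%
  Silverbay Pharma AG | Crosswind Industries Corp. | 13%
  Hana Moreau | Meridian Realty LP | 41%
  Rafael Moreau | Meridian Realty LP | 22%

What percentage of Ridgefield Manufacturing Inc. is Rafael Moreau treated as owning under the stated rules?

22.880404%

By parent–child attribution (R1), Rafael Moreau is treated as also owning Hana Moreau's interest in Meridian Realty LP, giving 22% + 41% = 63%.
By parent–child attribution (R1), Rafael Moreau is treated as also owning Hana Moreau's interest in Silverbay Pharma AG, giving 39% + 9% = 48%.
Chain via Meridian Realty LP → Ironwood Logistics SA → Cobalt Group plc (R2): 63% × 44% × 45% × 25% = 3.1185% of Ridgefield Manufacturing Inc.
Chain via Silverbay Pharma AG → Crosswind Industries Corp. → Pinebrook Services GmbH (R2): 48% × 13% × 33% × 37% = 0.761904% of Ridgefield Manufacturing Inc.
Direct interest in Ridgefield Manufacturing Inc: 19%.
Aggregating (R3): 3.1185% + 0.761904% + 19% = 22.880404%.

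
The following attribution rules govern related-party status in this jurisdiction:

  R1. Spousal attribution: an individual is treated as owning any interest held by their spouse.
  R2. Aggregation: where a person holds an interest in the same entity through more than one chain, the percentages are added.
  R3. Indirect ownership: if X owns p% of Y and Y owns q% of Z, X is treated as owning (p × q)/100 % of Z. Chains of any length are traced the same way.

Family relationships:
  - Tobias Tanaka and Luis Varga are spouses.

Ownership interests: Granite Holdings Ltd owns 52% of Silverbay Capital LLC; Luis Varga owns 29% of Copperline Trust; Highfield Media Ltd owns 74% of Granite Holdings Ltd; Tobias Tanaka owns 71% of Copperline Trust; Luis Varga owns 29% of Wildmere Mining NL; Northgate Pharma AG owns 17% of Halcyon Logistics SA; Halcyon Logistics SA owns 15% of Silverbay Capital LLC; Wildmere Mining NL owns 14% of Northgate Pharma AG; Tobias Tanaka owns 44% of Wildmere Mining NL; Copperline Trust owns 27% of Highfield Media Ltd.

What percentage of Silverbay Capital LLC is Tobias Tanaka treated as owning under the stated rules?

By spousal attribution (R1), Tobias Tanaka is treated as also owning Luis Varga's interest in Copperline Trust, giving 71% + 29% = 100%.
By spousal attribution (R1), Tobias Tanaka is treated as also owning Luis Varga's interest in Wildmere Mining NL, giving 44% + 29% = 73%.
Chain via Copperline Trust → Highfield Media Ltd → Granite Holdings Ltd (R3): 100% × 27% × 74% × 52% = 10.3896% of Silverbay Capital LLC.
Chain via Wildmere Mining NL → Northgate Pharma AG → Halcyon Logistics SA (R3): 73% × 14% × 17% × 15% = 0.26061% of Silverbay Capital LLC.
Aggregating (R2): 10.3896% + 0.26061% = 10.65021%.

10.65021%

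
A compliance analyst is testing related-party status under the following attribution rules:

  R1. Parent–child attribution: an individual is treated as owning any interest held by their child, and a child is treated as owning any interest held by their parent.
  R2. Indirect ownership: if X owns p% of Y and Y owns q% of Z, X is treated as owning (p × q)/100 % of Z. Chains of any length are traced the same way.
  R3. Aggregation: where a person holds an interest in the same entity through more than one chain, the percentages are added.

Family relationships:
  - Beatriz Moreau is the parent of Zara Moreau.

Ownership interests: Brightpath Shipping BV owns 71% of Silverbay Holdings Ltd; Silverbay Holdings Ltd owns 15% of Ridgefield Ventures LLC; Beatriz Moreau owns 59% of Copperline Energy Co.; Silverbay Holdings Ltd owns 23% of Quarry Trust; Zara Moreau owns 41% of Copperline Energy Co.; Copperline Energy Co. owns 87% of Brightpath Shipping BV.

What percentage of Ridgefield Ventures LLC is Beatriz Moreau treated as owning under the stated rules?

By parent–child attribution (R1), Beatriz Moreau is treated as also owning Zara Moreau's interest in Copperline Energy Co, giving 59% + 41% = 100%.
Chain via Copperline Energy Co. → Brightpath Shipping BV → Silverbay Holdings Ltd (R2): 100% × 87% × 71% × 15% = 9.2655% of Ridgefield Ventures LLC.

9.2655%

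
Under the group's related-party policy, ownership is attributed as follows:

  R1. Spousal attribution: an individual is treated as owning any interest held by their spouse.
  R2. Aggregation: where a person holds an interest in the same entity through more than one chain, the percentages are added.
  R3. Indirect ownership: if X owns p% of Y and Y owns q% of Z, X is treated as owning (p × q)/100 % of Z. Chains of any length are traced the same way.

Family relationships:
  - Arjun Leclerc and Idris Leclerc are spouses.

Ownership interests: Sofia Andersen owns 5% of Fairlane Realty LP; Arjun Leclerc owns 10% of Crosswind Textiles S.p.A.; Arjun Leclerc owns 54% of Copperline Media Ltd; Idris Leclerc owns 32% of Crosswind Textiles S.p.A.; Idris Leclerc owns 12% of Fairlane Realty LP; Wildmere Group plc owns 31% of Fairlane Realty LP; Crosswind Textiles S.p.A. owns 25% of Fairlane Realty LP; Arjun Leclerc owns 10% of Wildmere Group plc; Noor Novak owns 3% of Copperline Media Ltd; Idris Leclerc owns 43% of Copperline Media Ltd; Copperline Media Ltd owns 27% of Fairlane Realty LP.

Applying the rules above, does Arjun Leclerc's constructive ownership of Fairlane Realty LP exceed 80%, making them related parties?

By spousal attribution (R1), Arjun Leclerc is treated as also owning Idris Leclerc's interest in Crosswind Textiles S.p.A, giving 10% + 32% = 42%.
By spousal attribution (R1), Arjun Leclerc is treated as also owning Idris Leclerc's interest in Copperline Media Ltd, giving 54% + 43% = 97%.
By spousal attribution (R1), Arjun Leclerc is treated as owning Idris Leclerc's 12% interest in Fairlane Realty LP.
Chain via Crosswind Textiles S.p.A. (R3): 42% × 25% = 10.5% of Fairlane Realty LP.
Chain via Wildmere Group plc (R3): 10% × 31% = 3.1% of Fairlane Realty LP.
Chain via Copperline Media Ltd (R3): 97% × 27% = 26.19% of Fairlane Realty LP.
Direct interest in Fairlane Realty LP: 12%.
Aggregating (R2): 10.5% + 3.1% + 26.19% + 12% = 51.79%.
51.79% does not exceed the 80% threshold, so Arjun is not a related party to Fairlane Realty LP.

No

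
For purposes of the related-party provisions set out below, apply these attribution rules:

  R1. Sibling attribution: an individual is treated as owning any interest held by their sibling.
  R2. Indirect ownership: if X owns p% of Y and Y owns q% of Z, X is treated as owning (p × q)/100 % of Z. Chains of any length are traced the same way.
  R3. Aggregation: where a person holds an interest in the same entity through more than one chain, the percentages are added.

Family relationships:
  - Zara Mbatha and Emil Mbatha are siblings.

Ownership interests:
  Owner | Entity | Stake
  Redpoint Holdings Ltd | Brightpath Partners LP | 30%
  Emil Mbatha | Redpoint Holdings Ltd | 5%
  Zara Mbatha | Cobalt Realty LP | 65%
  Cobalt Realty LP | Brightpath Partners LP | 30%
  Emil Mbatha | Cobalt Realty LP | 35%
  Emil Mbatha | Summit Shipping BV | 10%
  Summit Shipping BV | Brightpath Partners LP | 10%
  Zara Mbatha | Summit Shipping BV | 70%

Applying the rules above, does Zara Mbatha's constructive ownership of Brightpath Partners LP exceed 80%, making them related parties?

No

By sibling attribution (R1), Zara Mbatha is treated as also owning Emil Mbatha's interest in Summit Shipping BV, giving 70% + 10% = 80%.
By sibling attribution (R1), Zara Mbatha is treated as also owning Emil Mbatha's interest in Cobalt Realty LP, giving 65% + 35% = 100%.
By sibling attribution (R1), Zara Mbatha is treated as owning Emil Mbatha's 5% interest in Redpoint Holdings Ltd.
Chain via Summit Shipping BV (R2): 80% × 10% = 8% of Brightpath Partners LP.
Chain via Cobalt Realty LP (R2): 100% × 30% = 30% of Brightpath Partners LP.
Chain via Redpoint Holdings Ltd (R2): 5% × 30% = 1.5% of Brightpath Partners LP.
Aggregating (R3): 8% + 30% + 1.5% = 39.5%.
39.5% does not exceed the 80% threshold, so Zara is not a related party to Brightpath Partners LP.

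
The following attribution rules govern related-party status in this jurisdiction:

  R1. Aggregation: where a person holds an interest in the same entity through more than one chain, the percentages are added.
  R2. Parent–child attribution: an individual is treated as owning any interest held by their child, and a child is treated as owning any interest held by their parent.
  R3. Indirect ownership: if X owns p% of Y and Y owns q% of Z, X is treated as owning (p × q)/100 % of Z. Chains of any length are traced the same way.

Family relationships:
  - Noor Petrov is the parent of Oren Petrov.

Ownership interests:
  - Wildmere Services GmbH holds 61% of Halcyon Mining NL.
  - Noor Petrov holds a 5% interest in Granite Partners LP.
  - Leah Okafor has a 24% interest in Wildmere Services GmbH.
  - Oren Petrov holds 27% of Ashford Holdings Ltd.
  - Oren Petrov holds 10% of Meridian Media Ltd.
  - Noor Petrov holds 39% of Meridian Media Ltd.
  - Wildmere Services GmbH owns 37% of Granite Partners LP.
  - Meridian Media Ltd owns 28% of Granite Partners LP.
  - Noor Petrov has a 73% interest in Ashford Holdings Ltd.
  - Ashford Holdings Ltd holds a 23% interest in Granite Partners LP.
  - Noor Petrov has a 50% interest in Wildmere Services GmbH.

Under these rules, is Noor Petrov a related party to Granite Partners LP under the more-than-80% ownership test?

By parent–child attribution (R2), Noor Petrov is treated as also owning Oren Petrov's interest in Ashford Holdings Ltd, giving 73% + 27% = 100%.
By parent–child attribution (R2), Noor Petrov is treated as also owning Oren Petrov's interest in Meridian Media Ltd, giving 39% + 10% = 49%.
Chain via Ashford Holdings Ltd (R3): 100% × 23% = 23% of Granite Partners LP.
Chain via Meridian Media Ltd (R3): 49% × 28% = 13.72% of Granite Partners LP.
Chain via Wildmere Services GmbH (R3): 50% × 37% = 18.5% of Granite Partners LP.
Direct interest in Granite Partners LP: 5%.
Aggregating (R1): 23% + 13.72% + 18.5% + 5% = 60.22%.
60.22% does not exceed the 80% threshold, so Noor is not a related party to Granite Partners LP.

No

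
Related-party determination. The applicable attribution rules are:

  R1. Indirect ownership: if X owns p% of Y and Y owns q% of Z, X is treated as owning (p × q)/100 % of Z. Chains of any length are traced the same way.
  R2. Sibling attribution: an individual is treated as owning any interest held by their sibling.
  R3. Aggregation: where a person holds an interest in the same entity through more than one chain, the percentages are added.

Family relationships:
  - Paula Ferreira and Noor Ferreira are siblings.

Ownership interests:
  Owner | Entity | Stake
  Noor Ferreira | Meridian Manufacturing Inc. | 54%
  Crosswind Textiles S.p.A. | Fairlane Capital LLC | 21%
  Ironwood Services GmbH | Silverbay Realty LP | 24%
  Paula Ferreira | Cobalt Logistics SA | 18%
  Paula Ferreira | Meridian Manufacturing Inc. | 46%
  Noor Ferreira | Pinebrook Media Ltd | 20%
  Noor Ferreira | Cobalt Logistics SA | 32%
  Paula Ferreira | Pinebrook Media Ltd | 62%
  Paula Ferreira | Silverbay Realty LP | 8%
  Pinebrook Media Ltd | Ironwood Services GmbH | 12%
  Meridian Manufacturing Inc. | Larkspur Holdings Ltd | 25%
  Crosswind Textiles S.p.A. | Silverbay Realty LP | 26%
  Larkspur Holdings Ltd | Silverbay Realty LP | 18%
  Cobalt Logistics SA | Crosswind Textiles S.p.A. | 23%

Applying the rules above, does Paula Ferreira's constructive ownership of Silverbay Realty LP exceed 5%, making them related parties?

By sibling attribution (R2), Paula Ferreira is treated as also owning Noor Ferreira's interest in Meridian Manufacturing Inc, giving 46% + 54% = 100%.
By sibling attribution (R2), Paula Ferreira is treated as also owning Noor Ferreira's interest in Pinebrook Media Ltd, giving 62% + 20% = 82%.
By sibling attribution (R2), Paula Ferreira is treated as also owning Noor Ferreira's interest in Cobalt Logistics SA, giving 18% + 32% = 50%.
Chain via Meridian Manufacturing Inc. → Larkspur Holdings Ltd (R1): 100% × 25% × 18% = 4.5% of Silverbay Realty LP.
Chain via Pinebrook Media Ltd → Ironwood Services GmbH (R1): 82% × 12% × 24% = 2.3616% of Silverbay Realty LP.
Chain via Cobalt Logistics SA → Crosswind Textiles S.p.A. (R1): 50% × 23% × 26% = 2.99% of Silverbay Realty LP.
Direct interest in Silverbay Realty LP: 8%.
Aggregating (R3): 4.5% + 2.3616% + 2.99% + 8% = 17.8516%.
17.8516% exceeds the 5% threshold, so Paula is a related party to Silverbay Realty LP.

Yes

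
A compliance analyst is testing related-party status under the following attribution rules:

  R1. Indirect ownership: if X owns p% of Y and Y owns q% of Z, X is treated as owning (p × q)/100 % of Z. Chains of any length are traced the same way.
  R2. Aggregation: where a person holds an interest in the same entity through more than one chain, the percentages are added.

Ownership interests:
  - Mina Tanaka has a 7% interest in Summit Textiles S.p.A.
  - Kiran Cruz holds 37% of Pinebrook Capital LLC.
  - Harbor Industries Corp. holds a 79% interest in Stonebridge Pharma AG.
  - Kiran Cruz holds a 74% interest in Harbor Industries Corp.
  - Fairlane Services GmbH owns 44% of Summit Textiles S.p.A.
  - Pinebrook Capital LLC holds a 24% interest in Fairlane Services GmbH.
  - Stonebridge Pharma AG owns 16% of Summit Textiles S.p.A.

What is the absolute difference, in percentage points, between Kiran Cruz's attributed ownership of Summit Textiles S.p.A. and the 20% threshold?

6.7392

Chain via Pinebrook Capital LLC → Fairlane Services GmbH (R1): 37% × 24% × 44% = 3.9072% of Summit Textiles S.p.A.
Chain via Harbor Industries Corp. → Stonebridge Pharma AG (R1): 74% × 79% × 16% = 9.3536% of Summit Textiles S.p.A.
Aggregating (R2): 3.9072% + 9.3536% = 13.2608%.
13.2608% falls short of the 20% threshold by 6.7392 percentage points.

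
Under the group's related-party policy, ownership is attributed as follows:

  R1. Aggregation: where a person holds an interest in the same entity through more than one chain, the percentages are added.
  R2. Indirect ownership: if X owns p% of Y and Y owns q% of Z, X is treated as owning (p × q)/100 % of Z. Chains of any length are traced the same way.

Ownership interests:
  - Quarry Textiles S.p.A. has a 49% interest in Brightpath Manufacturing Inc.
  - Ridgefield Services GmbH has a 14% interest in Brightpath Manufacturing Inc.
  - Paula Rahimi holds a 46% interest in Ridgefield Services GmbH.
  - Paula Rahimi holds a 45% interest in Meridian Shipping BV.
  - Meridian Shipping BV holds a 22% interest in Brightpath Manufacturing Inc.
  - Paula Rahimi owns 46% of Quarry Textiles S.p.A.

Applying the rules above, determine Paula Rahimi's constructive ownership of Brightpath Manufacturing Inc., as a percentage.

38.88%

Chain via Ridgefield Services GmbH (R2): 46% × 14% = 6.44% of Brightpath Manufacturing Inc.
Chain via Quarry Textiles S.p.A. (R2): 46% × 49% = 22.54% of Brightpath Manufacturing Inc.
Chain via Meridian Shipping BV (R2): 45% × 22% = 9.9% of Brightpath Manufacturing Inc.
Aggregating (R1): 6.44% + 22.54% + 9.9% = 38.88%.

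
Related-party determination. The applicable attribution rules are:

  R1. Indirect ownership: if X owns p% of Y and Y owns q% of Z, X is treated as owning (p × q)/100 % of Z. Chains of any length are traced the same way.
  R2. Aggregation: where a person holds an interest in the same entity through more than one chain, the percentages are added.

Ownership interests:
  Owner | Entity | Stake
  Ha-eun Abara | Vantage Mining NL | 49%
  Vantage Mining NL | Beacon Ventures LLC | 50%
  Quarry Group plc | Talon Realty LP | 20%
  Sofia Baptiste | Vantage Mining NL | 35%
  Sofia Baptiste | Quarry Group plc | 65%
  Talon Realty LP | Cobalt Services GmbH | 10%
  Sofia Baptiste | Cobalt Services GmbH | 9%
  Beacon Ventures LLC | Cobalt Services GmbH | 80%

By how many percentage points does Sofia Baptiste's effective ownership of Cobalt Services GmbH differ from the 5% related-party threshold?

Chain via Vantage Mining NL → Beacon Ventures LLC (R1): 35% × 50% × 80% = 14% of Cobalt Services GmbH.
Chain via Quarry Group plc → Talon Realty LP (R1): 65% × 20% × 10% = 1.3% of Cobalt Services GmbH.
Direct interest in Cobalt Services GmbH: 9%.
Aggregating (R2): 14% + 1.3% + 9% = 24.3%.
24.3% exceeds the 5% threshold by 19.3 percentage points.

19.3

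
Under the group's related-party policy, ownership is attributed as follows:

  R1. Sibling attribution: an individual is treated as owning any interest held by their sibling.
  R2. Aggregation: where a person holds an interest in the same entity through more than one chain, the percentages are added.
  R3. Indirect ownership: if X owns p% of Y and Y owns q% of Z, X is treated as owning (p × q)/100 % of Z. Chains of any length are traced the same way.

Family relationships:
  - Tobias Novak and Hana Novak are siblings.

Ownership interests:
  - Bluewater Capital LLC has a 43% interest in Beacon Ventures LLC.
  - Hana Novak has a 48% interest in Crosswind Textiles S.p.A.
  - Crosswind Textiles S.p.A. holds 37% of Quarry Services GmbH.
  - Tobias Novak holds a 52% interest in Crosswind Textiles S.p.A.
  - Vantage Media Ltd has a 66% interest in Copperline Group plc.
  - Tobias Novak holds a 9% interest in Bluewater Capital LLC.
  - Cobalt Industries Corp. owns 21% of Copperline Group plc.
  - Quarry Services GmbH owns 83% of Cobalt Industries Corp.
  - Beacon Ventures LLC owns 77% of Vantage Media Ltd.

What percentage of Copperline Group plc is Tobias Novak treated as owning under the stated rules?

8.415834%

By sibling attribution (R1), Tobias Novak is treated as also owning Hana Novak's interest in Crosswind Textiles S.p.A, giving 52% + 48% = 100%.
Chain via Bluewater Capital LLC → Beacon Ventures LLC → Vantage Media Ltd (R3): 9% × 43% × 77% × 66% = 1.966734% of Copperline Group plc.
Chain via Crosswind Textiles S.p.A. → Quarry Services GmbH → Cobalt Industries Corp. (R3): 100% × 37% × 83% × 21% = 6.4491% of Copperline Group plc.
Aggregating (R2): 1.966734% + 6.4491% = 8.415834%.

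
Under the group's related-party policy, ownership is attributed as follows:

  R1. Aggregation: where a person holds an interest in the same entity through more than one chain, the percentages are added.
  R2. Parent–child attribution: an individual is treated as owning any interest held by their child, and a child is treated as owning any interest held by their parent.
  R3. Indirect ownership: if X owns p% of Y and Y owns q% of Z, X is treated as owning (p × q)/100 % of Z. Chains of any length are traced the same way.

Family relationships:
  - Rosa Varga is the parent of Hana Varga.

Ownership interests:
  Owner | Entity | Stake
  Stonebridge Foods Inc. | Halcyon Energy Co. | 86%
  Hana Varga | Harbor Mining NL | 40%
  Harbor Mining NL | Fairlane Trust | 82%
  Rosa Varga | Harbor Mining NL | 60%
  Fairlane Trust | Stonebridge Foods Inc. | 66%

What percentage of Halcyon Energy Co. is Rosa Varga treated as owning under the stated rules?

By parent–child attribution (R2), Rosa Varga is treated as also owning Hana Varga's interest in Harbor Mining NL, giving 60% + 40% = 100%.
Chain via Harbor Mining NL → Fairlane Trust → Stonebridge Foods Inc. (R3): 100% × 82% × 66% × 86% = 46.5432% of Halcyon Energy Co.

46.5432%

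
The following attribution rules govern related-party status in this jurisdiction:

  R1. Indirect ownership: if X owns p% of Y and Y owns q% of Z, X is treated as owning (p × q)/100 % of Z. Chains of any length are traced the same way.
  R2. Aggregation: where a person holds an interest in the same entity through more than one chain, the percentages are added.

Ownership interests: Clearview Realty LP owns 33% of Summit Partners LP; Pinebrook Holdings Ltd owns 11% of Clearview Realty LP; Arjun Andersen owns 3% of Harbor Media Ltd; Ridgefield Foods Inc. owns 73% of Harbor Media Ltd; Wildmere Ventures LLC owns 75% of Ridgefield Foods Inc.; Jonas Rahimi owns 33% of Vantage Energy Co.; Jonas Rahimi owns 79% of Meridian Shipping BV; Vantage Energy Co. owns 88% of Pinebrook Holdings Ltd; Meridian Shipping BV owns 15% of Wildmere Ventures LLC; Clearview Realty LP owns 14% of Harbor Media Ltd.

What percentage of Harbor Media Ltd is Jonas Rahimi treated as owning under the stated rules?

6.935091%

Chain via Vantage Energy Co. → Pinebrook Holdings Ltd → Clearview Realty LP (R1): 33% × 88% × 11% × 14% = 0.447216% of Harbor Media Ltd.
Chain via Meridian Shipping BV → Wildmere Ventures LLC → Ridgefield Foods Inc. (R1): 79% × 15% × 75% × 73% = 6.487875% of Harbor Media Ltd.
Aggregating (R2): 0.447216% + 6.487875% = 6.935091%.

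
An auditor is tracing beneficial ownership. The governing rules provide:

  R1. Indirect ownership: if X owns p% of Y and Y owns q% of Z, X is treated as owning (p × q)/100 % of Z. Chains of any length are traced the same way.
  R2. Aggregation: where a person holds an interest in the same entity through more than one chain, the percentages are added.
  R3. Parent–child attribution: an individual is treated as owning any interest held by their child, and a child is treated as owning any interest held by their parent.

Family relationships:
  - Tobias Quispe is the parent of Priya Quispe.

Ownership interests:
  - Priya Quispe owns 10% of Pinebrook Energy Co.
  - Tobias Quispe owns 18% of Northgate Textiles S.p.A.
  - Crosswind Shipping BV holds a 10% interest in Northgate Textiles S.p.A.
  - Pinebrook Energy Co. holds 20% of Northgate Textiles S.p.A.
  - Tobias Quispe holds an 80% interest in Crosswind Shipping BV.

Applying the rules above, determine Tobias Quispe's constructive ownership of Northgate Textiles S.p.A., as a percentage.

28%

By parent–child attribution (R3), Tobias Quispe is treated as owning Priya Quispe's 10% interest in Pinebrook Energy Co.
Chain via Crosswind Shipping BV (R1): 80% × 10% = 8% of Northgate Textiles S.p.A.
Direct interest in Northgate Textiles S.p.A: 18%.
Chain via Pinebrook Energy Co. (R1): 10% × 20% = 2% of Northgate Textiles S.p.A.
Aggregating (R2): 8% + 18% + 2% = 28%.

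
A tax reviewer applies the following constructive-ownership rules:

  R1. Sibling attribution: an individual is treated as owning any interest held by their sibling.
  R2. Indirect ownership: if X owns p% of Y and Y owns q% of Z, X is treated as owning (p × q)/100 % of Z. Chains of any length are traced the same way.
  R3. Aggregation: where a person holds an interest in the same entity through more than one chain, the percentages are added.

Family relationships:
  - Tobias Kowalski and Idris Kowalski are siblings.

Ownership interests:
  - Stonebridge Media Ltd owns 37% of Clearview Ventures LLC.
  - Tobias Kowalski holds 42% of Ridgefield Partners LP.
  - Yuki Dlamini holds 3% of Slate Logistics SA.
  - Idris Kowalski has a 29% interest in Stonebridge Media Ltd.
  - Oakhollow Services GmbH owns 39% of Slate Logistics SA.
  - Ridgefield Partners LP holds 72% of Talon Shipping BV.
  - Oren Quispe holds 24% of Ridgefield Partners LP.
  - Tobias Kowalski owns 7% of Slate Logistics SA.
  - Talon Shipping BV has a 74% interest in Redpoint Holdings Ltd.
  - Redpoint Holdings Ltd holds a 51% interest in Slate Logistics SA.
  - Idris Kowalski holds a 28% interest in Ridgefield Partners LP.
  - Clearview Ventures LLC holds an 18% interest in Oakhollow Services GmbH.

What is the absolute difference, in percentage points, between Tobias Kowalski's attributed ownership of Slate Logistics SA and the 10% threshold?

16.774206

By sibling attribution (R1), Tobias Kowalski is treated as also owning Idris Kowalski's interest in Ridgefield Partners LP, giving 42% + 28% = 70%.
By sibling attribution (R1), Tobias Kowalski is treated as owning Idris Kowalski's 29% interest in Stonebridge Media Ltd.
Chain via Ridgefield Partners LP → Talon Shipping BV → Redpoint Holdings Ltd (R2): 70% × 72% × 74% × 51% = 19.02096% of Slate Logistics SA.
Direct interest in Slate Logistics SA: 7%.
Chain via Stonebridge Media Ltd → Clearview Ventures LLC → Oakhollow Services GmbH (R2): 29% × 37% × 18% × 39% = 0.753246% of Slate Logistics SA.
Aggregating (R3): 19.02096% + 7% + 0.753246% = 26.774206%.
26.774206% exceeds the 10% threshold by 16.774206 percentage points.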